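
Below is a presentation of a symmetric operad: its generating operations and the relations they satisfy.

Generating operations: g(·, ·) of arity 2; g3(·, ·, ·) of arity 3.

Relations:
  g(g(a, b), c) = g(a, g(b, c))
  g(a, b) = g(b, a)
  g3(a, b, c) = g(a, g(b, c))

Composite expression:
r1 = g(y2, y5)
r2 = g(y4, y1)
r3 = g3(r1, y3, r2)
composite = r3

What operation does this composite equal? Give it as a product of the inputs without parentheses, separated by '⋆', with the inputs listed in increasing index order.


y1 ⋆ y2 ⋆ y3 ⋆ y4 ⋆ y5


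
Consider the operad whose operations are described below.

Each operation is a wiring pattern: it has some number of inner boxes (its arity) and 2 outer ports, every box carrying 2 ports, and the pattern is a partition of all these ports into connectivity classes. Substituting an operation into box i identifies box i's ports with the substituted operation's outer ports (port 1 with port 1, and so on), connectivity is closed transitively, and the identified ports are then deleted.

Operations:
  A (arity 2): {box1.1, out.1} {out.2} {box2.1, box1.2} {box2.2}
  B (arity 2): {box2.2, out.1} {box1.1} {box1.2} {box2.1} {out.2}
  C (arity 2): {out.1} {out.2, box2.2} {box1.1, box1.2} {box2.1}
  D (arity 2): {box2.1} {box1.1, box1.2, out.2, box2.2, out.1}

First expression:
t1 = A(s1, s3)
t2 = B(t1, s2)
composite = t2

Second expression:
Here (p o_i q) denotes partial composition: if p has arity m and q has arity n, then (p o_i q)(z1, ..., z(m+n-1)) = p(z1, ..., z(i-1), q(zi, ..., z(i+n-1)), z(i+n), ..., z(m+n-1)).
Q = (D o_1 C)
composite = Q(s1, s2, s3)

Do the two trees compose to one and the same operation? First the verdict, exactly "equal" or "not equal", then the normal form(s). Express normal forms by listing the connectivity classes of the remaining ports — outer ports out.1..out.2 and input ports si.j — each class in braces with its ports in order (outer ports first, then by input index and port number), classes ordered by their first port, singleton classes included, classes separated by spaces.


not equal: they reduce to {out.1, s2.2} {out.2} {s1.1} {s1.2, s3.1} {s2.1} {s3.2} and {out.1, out.2, s2.2, s3.2} {s1.1, s1.2} {s2.1} {s3.1}

Normal form of the first expression: {out.1, s2.2} {out.2} {s1.1} {s1.2, s3.1} {s2.1} {s3.2}
Normal form of the second expression: {out.1, out.2, s2.2, s3.2} {s1.1, s1.2} {s2.1} {s3.1}
Different reductions; not equal.


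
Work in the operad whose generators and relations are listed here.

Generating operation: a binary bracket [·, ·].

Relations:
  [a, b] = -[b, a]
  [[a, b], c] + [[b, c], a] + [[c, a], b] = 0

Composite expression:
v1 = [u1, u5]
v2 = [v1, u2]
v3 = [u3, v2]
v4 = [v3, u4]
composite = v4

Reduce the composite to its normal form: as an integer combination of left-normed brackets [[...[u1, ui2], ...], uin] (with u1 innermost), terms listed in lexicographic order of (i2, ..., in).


-[[[[u1, u5], u2], u3], u4]

A multilinear Lie element is pinned by u1-initial words (u1 innermost).
Composite bracket: [[u3, [[u1, u5], u2]], u4]
The bracket unfolds into 16 signed words via [a, b] = ab - ba (2^4 = 16).
Keep just the words that open with u1:
  word u1u5u2u3u4 has sign -1, contributing -[[[[u1, u5], u2], u3], u4]


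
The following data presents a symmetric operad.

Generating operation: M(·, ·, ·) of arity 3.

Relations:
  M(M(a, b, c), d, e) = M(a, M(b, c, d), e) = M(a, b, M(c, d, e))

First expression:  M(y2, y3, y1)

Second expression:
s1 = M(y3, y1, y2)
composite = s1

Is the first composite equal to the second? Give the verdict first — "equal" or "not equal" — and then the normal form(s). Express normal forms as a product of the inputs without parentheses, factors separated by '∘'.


not equal: they reduce to y2 ∘ y3 ∘ y1 and y3 ∘ y1 ∘ y2


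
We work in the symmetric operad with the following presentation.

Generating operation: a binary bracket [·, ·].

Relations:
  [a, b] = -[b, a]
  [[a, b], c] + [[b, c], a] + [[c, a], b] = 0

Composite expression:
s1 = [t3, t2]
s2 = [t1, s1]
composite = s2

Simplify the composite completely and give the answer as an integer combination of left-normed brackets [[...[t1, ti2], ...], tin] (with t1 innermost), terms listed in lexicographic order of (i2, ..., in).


-[[t1, t2], t3] + [[t1, t3], t2]

Left-normed coefficients sit on the t1-initial expansion words.
Composite bracket: [t1, [t3, t2]]
Full expansion: 4 signed words from ab - ba (2^2 = 4).
Only words starting with t1 matter:
  t1t2t3 (sign -1) contributes -[[t1, t2], t3]
  t1t3t2 (sign +1) contributes +[[t1, t3], t2]


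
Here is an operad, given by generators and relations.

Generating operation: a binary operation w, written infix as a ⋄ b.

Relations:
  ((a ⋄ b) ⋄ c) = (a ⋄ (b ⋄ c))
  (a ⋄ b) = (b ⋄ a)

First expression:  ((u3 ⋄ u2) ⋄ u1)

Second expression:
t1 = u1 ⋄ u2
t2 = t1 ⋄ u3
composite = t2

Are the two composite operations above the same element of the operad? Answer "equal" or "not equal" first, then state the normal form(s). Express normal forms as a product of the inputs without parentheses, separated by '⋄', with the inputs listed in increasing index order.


equal; the common form is u1 ⋄ u2 ⋄ u3

The first expression, normalized: u1 ⋄ u2 ⋄ u3
The second expression, normalized: u1 ⋄ u2 ⋄ u3
Same normal form: equal.


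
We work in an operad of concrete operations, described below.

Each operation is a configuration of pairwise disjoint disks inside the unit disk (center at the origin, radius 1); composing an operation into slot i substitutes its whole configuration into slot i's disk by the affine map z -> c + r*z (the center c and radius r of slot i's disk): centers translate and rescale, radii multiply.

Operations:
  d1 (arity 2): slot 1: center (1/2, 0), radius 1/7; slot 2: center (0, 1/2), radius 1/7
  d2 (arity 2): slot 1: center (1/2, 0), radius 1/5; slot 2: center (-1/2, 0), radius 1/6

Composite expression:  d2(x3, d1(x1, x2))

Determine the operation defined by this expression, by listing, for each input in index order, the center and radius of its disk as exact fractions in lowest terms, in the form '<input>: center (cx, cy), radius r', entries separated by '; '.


x1: center (-5/12, 0), radius 1/42; x2: center (-1/2, 1/12), radius 1/42; x3: center (1/2, 0), radius 1/5

Nesting under d2 composes maps z -> c + r*z down each x-path.
x3 passes through 1 substitution, ending at center (1/2, 0), radius 1/5
x1 passes through 2 substitutions, ending at center (-5/12, 0), radius 1/42
x2 passes through 2 substitutions, ending at center (-1/2, 1/12), radius 1/42


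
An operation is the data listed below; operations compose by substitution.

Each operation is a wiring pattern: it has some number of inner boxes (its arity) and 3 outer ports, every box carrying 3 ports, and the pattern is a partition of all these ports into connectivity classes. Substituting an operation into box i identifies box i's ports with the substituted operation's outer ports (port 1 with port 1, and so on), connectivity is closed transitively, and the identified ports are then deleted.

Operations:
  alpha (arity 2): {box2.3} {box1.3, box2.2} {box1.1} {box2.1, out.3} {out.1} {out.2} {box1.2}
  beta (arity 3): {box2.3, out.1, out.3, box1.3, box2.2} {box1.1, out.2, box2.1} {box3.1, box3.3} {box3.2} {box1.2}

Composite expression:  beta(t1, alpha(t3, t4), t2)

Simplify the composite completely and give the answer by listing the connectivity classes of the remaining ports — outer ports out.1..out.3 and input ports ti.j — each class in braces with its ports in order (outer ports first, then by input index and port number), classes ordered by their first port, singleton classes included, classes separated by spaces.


{out.1, out.3, t1.3, t4.1} {out.2, t1.1} {t1.2} {t2.1, t2.3} {t2.2} {t3.1} {t3.2} {t3.3, t4.2} {t4.3}

Connectivity passes through glued beta-boundaries; trace each wire chain.
composing alpha on (t3, t4), with out.j its own outer ports: {out.1} {out.2} {out.3, t4.1} {t3.1} {t3.2} {t3.3, t4.2} {t4.3}
composing beta on (t1, t3, t4, t2), with out.j its own outer ports: {out.1, out.3, t1.3, t4.1} {out.2, t1.1} {t1.2} {t2.1, t2.3} {t2.2} {t3.1} {t3.2} {t3.3, t4.2} {t4.3}


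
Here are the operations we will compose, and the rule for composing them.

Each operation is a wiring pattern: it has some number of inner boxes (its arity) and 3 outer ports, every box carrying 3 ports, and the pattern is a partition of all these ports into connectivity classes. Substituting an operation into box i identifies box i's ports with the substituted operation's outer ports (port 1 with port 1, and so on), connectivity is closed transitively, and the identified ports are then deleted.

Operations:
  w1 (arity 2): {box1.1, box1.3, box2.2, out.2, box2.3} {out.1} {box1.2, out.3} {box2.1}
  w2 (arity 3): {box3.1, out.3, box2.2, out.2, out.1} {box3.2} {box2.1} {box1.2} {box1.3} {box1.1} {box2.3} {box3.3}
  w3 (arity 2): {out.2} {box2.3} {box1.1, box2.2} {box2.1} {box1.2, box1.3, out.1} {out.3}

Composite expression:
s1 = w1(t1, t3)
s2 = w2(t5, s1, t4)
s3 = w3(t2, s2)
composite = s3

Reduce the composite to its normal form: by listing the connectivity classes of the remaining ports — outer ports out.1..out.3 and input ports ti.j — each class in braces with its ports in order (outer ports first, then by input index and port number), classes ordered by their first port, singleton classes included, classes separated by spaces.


{out.1, t2.2, t2.3} {out.2} {out.3} {t1.1, t1.3, t2.1, t3.2, t3.3, t4.1} {t1.2} {t3.1} {t4.2} {t4.3} {t5.1} {t5.2} {t5.3}

Connectivity passes through glued w3-boundaries; trace each wire chain.
after w1, the pattern on (t1, t3) reads {out.1} {out.2, t1.1, t1.3, t3.2, t3.3} {out.3, t1.2} {t3.1} (out.j = its outer ports)
after w2, the pattern on (t5, t1, t3, t4) reads {out.1, out.2, out.3, t1.1, t1.3, t3.2, t3.3, t4.1} {t1.2} {t3.1} {t4.2} {t4.3} {t5.1} {t5.2} {t5.3} (out.j = its outer ports)
after w3, the pattern on (t2, t5, t1, t3, t4) reads {out.1, t2.2, t2.3} {out.2} {out.3} {t1.1, t1.3, t2.1, t3.2, t3.3, t4.1} {t1.2} {t3.1} {t4.2} {t4.3} {t5.1} {t5.2} {t5.3} (out.j = its outer ports)


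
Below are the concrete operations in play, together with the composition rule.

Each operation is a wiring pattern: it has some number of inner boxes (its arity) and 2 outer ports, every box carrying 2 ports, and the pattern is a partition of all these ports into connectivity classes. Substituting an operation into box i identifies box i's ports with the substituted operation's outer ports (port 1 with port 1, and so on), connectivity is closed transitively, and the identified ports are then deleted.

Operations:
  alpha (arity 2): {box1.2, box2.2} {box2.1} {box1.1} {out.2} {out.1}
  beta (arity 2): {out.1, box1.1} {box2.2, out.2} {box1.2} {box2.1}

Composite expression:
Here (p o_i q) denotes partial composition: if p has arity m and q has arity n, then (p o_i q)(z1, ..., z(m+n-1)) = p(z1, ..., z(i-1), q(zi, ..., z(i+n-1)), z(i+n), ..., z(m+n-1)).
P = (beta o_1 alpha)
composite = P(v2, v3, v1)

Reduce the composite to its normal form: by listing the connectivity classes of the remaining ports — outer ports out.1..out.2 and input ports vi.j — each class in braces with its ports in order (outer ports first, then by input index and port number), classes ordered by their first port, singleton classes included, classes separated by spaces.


Two ports join when wires chain via beta-identified ports.
after alpha, the pattern on (v2, v3) reads {out.1} {out.2} {v2.1} {v2.2, v3.2} {v3.1} (out.j = its outer ports)
after beta, the pattern on (v2, v3, v1) reads {out.1} {out.2, v1.2} {v1.1} {v2.1} {v2.2, v3.2} {v3.1} (out.j = its outer ports)

{out.1} {out.2, v1.2} {v1.1} {v2.1} {v2.2, v3.2} {v3.1}


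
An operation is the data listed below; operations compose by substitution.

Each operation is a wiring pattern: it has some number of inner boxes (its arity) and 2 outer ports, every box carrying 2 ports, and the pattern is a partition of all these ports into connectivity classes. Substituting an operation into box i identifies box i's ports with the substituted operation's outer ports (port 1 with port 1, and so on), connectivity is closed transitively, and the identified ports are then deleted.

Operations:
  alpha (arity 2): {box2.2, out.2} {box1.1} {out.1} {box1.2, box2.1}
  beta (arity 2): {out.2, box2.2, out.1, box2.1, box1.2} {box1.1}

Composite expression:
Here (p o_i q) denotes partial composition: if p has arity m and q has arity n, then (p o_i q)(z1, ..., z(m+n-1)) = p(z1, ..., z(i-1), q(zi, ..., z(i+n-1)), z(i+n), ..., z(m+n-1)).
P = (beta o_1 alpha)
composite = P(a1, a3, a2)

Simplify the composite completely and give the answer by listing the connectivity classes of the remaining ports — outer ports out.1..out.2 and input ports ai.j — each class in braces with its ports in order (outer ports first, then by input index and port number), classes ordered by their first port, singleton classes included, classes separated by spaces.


Treat the ports identified at beta as solder joints: merge, then drop.
after alpha, the pattern on (a1, a3) reads {out.1} {out.2, a3.2} {a1.1} {a1.2, a3.1} (out.j = its outer ports)
after beta, the pattern on (a1, a3, a2) reads {out.1, out.2, a2.1, a2.2, a3.2} {a1.1} {a1.2, a3.1} (out.j = its outer ports)

{out.1, out.2, a2.1, a2.2, a3.2} {a1.1} {a1.2, a3.1}


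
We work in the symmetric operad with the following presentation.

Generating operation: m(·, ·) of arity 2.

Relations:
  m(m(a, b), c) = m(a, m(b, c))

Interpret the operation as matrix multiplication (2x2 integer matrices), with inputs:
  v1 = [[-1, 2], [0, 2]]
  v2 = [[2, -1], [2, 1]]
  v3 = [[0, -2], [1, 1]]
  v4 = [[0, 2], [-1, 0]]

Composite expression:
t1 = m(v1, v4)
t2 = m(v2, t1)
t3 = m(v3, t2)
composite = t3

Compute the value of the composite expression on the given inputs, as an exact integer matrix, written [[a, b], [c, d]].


[[12, 8], [-8, -8]]

m(v1, v4) = [[-2, -2], [-2, 0]]
m(v2, m(v1, v4)) = [[-2, -4], [-6, -4]]
m(v3, m(v2, m(v1, v4))) = [[12, 8], [-8, -8]]


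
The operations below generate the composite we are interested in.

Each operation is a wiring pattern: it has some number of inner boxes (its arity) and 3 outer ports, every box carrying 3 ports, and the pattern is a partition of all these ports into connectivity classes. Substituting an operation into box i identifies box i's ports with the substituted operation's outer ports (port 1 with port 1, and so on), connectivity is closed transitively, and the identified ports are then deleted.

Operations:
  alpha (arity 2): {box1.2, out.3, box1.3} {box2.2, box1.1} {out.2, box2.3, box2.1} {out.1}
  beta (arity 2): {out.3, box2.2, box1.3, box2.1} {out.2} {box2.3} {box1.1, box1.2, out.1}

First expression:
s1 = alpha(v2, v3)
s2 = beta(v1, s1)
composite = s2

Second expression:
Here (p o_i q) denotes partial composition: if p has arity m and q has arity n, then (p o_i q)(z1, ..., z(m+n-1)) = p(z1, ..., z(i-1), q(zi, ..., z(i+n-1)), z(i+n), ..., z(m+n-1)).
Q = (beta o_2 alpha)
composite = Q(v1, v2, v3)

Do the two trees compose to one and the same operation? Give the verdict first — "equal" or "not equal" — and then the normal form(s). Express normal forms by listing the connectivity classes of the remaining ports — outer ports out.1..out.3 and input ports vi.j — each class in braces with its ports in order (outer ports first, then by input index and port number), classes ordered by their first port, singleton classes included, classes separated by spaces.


equal; the common form is {out.1, v1.1, v1.2} {out.2} {out.3, v1.3, v3.1, v3.3} {v2.1, v3.2} {v2.2, v2.3}


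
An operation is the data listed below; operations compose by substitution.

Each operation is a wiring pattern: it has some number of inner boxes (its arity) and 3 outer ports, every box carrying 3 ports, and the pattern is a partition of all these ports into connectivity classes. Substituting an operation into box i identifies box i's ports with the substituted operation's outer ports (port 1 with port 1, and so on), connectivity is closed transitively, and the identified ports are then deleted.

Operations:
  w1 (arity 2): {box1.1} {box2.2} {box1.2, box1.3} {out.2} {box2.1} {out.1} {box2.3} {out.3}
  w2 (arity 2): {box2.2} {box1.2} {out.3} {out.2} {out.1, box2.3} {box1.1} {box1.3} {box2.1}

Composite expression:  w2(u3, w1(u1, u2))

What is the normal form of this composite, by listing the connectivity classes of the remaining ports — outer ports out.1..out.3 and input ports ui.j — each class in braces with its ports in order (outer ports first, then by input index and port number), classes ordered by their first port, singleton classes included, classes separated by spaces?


{out.1} {out.2} {out.3} {u1.1} {u1.2, u1.3} {u2.1} {u2.2} {u2.3} {u3.1} {u3.2} {u3.3}

Treat the ports identified at w2 as solder joints: merge, then drop.
stage w1: inputs (u1, u2), connectivity {out.1} {out.2} {out.3} {u1.1} {u1.2, u1.3} {u2.1} {u2.2} {u2.3}, out.j its boundary
stage w2: inputs (u3, u1, u2), connectivity {out.1} {out.2} {out.3} {u1.1} {u1.2, u1.3} {u2.1} {u2.2} {u2.3} {u3.1} {u3.2} {u3.3}, out.j its boundary


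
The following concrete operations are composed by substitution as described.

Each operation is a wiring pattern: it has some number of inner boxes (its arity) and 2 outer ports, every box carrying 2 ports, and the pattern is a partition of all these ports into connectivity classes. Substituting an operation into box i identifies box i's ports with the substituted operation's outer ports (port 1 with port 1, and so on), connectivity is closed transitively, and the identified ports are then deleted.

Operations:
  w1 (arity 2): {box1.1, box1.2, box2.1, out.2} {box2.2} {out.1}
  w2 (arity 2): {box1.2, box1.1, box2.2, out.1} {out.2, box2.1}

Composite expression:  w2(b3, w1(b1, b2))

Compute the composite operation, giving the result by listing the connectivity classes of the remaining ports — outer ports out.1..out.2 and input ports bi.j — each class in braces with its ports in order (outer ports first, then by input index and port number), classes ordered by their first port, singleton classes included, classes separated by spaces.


{out.1, b1.1, b1.2, b2.1, b3.1, b3.2} {out.2} {b2.2}

Two ports join when wires chain via w2-identified ports.
after w1, the pattern on (b1, b2) reads {out.1} {out.2, b1.1, b1.2, b2.1} {b2.2} (out.j = its outer ports)
after w2, the pattern on (b3, b1, b2) reads {out.1, b1.1, b1.2, b2.1, b3.1, b3.2} {out.2} {b2.2} (out.j = its outer ports)


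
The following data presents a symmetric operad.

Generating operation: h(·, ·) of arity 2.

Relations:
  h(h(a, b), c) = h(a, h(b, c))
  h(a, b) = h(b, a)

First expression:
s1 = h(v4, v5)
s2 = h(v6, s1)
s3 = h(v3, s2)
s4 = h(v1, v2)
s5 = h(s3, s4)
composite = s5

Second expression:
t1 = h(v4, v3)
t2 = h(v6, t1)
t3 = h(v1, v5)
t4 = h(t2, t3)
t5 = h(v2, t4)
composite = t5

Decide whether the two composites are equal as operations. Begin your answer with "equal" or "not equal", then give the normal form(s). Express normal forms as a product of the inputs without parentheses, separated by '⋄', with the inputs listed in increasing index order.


equal; both compose to v1 ⋄ v2 ⋄ v3 ⋄ v4 ⋄ v5 ⋄ v6

The first composite normalizes to v1 ⋄ v2 ⋄ v3 ⋄ v4 ⋄ v5 ⋄ v6
The second composite normalizes to v1 ⋄ v2 ⋄ v3 ⋄ v4 ⋄ v5 ⋄ v6
The normal forms match — equal.


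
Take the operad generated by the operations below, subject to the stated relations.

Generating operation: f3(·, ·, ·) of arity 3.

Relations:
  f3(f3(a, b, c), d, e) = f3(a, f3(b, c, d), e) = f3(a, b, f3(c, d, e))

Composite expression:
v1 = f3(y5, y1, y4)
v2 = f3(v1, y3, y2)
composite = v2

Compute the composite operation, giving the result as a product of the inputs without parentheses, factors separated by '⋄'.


y5 ⋄ y1 ⋄ y4 ⋄ y3 ⋄ y2

Key point: f3 is associative — brackets drop, the y-order remains.
f3(y5, y1, y4) spells out as y5 ⋄ y1 ⋄ y4
f3(f3(y5, y1, y4), y3, y2) spells out as y5 ⋄ y1 ⋄ y4 ⋄ y3 ⋄ y2


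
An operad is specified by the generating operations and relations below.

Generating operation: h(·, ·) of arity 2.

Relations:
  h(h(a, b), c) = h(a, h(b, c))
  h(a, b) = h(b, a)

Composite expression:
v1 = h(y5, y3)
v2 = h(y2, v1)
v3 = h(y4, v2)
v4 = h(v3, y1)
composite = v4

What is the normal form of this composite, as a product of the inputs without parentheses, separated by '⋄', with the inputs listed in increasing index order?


y1 ⋄ y2 ⋄ y3 ⋄ y4 ⋄ y5


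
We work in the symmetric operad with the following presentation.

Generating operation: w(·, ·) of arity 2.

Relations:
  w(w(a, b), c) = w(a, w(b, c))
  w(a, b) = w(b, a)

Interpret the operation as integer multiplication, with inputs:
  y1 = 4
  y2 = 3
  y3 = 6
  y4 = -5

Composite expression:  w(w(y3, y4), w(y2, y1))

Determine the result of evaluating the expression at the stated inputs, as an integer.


-360

w(y3, y4) = -30
w(y2, y1) = 12
w(w(y3, y4), w(y2, y1)) = -360


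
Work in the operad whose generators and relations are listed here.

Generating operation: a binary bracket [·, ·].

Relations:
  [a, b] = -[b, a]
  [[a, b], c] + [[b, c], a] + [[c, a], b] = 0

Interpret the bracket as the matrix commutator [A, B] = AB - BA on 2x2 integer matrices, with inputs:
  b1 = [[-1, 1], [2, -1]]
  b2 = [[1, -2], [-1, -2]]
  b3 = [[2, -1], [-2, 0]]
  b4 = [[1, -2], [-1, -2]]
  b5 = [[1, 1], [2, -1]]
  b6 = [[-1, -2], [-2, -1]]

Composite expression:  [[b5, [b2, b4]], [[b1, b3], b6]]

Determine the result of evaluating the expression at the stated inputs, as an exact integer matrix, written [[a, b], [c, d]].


[[0, 0], [0, 0]]

[b2, b4] = [[0, 0], [0, 0]]
[b5, [b2, b4]] = [[0, 0], [0, 0]]
[b1, b3] = [[0, -2], [4, 0]]
[[b1, b3], b6] = [[12, 0], [0, -12]]
[[b5, [b2, b4]], [[b1, b3], b6]] = [[0, 0], [0, 0]]


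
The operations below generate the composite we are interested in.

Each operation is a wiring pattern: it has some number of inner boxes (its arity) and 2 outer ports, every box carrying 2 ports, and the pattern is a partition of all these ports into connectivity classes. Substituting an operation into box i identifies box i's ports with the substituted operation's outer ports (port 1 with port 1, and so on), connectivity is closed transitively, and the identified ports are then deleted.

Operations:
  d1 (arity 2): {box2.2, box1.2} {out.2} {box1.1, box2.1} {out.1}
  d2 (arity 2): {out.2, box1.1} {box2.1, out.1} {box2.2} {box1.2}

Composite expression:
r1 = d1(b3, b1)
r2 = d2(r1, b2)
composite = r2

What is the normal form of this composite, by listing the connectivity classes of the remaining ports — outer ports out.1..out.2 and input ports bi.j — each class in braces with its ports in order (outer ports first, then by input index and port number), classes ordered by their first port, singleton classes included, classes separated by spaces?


{out.1, b2.1} {out.2} {b1.1, b3.1} {b1.2, b3.2} {b2.2}

Two ports join when wires chain via d2-identified ports.
d1 over (b3, b1) gives {out.1} {out.2} {b1.1, b3.1} {b1.2, b3.2}, out.j being that stage's outer ports
d2 over (b3, b1, b2) gives {out.1, b2.1} {out.2} {b1.1, b3.1} {b1.2, b3.2} {b2.2}, out.j being that stage's outer ports


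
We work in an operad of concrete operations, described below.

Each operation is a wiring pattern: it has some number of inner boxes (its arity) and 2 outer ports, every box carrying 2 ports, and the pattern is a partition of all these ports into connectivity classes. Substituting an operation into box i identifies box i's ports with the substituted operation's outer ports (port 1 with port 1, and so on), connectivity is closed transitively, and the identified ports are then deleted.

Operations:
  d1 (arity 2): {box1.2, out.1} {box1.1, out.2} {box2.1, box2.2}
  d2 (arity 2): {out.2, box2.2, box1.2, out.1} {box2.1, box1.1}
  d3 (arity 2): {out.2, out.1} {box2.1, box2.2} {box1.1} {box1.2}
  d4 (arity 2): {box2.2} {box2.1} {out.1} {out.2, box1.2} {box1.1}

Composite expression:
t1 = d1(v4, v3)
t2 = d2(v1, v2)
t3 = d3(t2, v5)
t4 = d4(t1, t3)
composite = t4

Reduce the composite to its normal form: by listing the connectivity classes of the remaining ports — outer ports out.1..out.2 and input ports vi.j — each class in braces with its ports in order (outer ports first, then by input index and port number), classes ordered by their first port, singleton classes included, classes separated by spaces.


{out.1} {out.2, v4.1} {v1.1, v2.1} {v1.2, v2.2} {v3.1, v3.2} {v4.2} {v5.1, v5.2}

Substituting into d4 glues patterns; closure does the rest.
d1 over (v4, v3) gives {out.1, v4.2} {out.2, v4.1} {v3.1, v3.2}, out.j being that stage's outer ports
d2 over (v1, v2) gives {out.1, out.2, v1.2, v2.2} {v1.1, v2.1}, out.j being that stage's outer ports
d3 over (v1, v2, v5) gives {out.1, out.2} {v1.1, v2.1} {v1.2, v2.2} {v5.1, v5.2}, out.j being that stage's outer ports
d4 over (v4, v3, v1, v2, v5) gives {out.1} {out.2, v4.1} {v1.1, v2.1} {v1.2, v2.2} {v3.1, v3.2} {v4.2} {v5.1, v5.2}, out.j being that stage's outer ports


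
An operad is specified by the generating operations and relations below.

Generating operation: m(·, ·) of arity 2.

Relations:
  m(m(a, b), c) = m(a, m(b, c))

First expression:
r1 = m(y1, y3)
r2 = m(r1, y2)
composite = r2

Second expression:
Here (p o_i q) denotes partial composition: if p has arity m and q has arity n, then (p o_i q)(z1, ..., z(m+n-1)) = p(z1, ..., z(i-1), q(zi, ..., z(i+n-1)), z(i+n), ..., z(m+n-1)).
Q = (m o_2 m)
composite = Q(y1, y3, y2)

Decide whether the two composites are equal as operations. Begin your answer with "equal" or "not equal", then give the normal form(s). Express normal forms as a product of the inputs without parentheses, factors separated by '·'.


equal; the common form is y1 · y3 · y2

Normal form of the first expression: y1 · y3 · y2
Normal form of the second expression: y1 · y3 · y2
Identical normal forms: equal.


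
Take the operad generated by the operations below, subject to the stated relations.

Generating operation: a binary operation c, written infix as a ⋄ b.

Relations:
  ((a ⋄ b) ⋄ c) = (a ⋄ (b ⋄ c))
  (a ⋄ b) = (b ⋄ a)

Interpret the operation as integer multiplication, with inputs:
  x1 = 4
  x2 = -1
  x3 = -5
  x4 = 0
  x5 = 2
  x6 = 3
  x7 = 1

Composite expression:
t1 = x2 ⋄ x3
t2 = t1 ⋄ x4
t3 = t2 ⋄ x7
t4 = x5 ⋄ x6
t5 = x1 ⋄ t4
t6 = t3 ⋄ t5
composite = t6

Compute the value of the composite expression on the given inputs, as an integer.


0

(x2 ⋄ x3) = 5
((x2 ⋄ x3) ⋄ x4) = 0
(((x2 ⋄ x3) ⋄ x4) ⋄ x7) = 0
(x5 ⋄ x6) = 6
(x1 ⋄ (x5 ⋄ x6)) = 24
((((x2 ⋄ x3) ⋄ x4) ⋄ x7) ⋄ (x1 ⋄ (x5 ⋄ x6))) = 0


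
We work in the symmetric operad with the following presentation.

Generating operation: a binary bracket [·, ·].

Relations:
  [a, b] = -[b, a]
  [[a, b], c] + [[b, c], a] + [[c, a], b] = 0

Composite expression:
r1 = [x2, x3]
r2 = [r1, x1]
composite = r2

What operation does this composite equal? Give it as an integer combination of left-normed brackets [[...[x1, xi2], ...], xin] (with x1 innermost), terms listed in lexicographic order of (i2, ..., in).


-[[x1, x2], x3] + [[x1, x3], x2]

In the tensor algebra, words opening x1 carry the x1-anchored form.
Composite bracket: [[x2, x3], x1]
The bracket unfolds into 4 signed words via [a, b] = ab - ba (2^2 = 4).
Words beginning with x1 determine it all:
  x1x2x3 (sign -1) contributes -[[x1, x2], x3]
  x1x3x2 (sign +1) contributes +[[x1, x3], x2]


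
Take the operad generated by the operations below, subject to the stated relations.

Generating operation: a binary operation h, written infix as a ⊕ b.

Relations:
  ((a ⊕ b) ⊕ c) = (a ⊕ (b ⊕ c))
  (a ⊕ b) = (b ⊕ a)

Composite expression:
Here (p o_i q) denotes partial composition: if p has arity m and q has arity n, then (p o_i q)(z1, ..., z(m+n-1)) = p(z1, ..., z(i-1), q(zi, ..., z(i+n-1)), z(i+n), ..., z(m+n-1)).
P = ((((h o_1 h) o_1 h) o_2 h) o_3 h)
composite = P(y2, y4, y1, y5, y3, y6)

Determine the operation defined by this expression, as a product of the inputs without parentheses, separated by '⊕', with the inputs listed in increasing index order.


y1 ⊕ y2 ⊕ y3 ⊕ y4 ⊕ y5 ⊕ y6

Shape and order are irrelevant to h; the y-input set decides.
(y1 ⊕ y5) linearizes to y1 ⊕ y5
(y4 ⊕ (y1 ⊕ y5)) linearizes to y4 ⊕ y1 ⊕ y5
(y2 ⊕ (y4 ⊕ (y1 ⊕ y5))) linearizes to y2 ⊕ y4 ⊕ y1 ⊕ y5
((y2 ⊕ (y4 ⊕ (y1 ⊕ y5))) ⊕ y3) linearizes to y2 ⊕ y4 ⊕ y1 ⊕ y5 ⊕ y3
(((y2 ⊕ (y4 ⊕ (y1 ⊕ y5))) ⊕ y3) ⊕ y6) linearizes to y2 ⊕ y4 ⊕ y1 ⊕ y5 ⊕ y3 ⊕ y6
putting the inputs in ascending order: y1 ⊕ y2 ⊕ y3 ⊕ y4 ⊕ y5 ⊕ y6


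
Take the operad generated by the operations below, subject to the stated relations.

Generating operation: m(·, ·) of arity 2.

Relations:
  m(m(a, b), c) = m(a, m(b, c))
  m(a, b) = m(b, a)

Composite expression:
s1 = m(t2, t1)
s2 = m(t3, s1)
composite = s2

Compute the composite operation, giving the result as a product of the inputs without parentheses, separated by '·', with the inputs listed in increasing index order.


t1 · t2 · t3

Both nesting and order wash out for m; what remains is which t's occur.
m(t2, t1) spells out as t2 · t1
m(t3, m(t2, t1)) spells out as t3 · t2 · t1
rearranged into index order: t1 · t2 · t3


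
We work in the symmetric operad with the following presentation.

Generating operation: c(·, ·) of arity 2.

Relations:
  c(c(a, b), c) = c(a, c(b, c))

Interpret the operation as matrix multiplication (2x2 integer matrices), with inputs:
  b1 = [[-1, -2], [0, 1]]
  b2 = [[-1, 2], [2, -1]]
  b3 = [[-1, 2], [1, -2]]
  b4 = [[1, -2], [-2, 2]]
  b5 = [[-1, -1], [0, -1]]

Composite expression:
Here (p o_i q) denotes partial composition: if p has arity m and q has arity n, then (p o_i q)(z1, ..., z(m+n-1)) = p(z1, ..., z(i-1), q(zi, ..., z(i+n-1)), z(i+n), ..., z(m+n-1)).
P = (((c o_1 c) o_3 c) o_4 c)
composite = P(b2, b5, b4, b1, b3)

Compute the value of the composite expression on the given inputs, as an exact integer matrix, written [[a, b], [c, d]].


c(b2, b5) = [[1, -1], [-2, -1]]
c(b1, b3) = [[-1, 2], [1, -2]]
c(b4, c(b1, b3)) = [[-3, 6], [4, -8]]
c(c(b2, b5), c(b4, c(b1, b3))) = [[-7, 14], [2, -4]]

[[-7, 14], [2, -4]]


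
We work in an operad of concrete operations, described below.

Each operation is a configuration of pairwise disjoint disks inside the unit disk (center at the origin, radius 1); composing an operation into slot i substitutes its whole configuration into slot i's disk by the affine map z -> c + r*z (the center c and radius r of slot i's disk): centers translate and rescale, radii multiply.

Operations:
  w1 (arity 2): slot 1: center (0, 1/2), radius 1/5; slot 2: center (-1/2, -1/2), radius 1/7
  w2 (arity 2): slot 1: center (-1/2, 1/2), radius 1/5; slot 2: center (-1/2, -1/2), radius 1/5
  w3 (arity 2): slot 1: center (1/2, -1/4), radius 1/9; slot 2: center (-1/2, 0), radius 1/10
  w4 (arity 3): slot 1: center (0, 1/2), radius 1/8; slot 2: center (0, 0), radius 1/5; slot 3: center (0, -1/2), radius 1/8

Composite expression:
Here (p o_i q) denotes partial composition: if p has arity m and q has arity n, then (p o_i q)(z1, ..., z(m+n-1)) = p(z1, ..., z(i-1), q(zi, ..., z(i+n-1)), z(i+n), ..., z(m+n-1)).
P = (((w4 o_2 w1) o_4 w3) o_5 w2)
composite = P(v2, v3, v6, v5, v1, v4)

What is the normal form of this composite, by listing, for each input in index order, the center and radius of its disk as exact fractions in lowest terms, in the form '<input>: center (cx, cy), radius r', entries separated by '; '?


v1: center (-11/160, -79/160), radius 1/400; v2: center (0, 1/2), radius 1/8; v3: center (0, 1/10), radius 1/25; v4: center (-11/160, -81/160), radius 1/400; v5: center (1/16, -17/32), radius 1/72; v6: center (-1/10, -1/10), radius 1/35

Follow each v-input down from w4: c' goes to c + r*c', radius to r*r'.
tracing v2 down its 1-map path: center (0, 1/2), radius 1/8
tracing v3 down its 2-map path: center (0, 1/10), radius 1/25
tracing v6 down its 2-map path: center (-1/10, -1/10), radius 1/35
tracing v5 down its 2-map path: center (1/16, -17/32), radius 1/72
tracing v1 down its 3-map path: center (-11/160, -79/160), radius 1/400
tracing v4 down its 3-map path: center (-11/160, -81/160), radius 1/400


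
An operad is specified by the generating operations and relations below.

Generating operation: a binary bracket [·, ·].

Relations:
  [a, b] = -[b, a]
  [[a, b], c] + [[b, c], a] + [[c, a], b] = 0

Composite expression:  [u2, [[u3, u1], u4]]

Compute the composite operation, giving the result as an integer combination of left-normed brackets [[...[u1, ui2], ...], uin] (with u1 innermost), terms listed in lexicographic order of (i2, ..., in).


[[[u1, u3], u4], u2]

Skip Jacobi rewriting: expand, keep u1-initial words, read off terms.
Composite bracket: [u2, [[u3, u1], u4]]
Expanding via [a, b] = ab - ba: 8 signed words (2^3 = 8).
Coefficients come from the u1-initial words:
  u1u3u4u2 appears with sign +1, giving the term +[[[u1, u3], u4], u2]


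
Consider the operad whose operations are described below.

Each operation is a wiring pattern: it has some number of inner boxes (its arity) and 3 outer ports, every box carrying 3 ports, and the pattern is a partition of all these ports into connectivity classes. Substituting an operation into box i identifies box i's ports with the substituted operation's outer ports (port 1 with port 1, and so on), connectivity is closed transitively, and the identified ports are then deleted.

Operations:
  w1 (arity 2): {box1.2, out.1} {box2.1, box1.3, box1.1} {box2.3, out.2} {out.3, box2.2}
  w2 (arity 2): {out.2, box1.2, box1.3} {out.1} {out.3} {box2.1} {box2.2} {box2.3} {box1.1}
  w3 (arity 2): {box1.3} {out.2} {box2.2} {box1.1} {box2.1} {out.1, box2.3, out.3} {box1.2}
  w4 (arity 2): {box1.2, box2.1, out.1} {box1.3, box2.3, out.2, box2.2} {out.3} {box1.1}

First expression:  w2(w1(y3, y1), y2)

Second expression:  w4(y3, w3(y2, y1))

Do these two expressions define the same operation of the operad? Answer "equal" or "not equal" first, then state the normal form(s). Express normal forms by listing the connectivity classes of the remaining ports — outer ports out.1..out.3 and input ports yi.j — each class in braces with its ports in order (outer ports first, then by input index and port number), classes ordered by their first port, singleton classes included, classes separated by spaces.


Normal form of the first expression: {out.1} {out.2, y1.2, y1.3} {out.3} {y1.1, y3.1, y3.3} {y2.1} {y2.2} {y2.3} {y3.2}
Normal form of the second expression: {out.1, out.2, y1.3, y3.2, y3.3} {out.3} {y1.1} {y1.2} {y2.1} {y2.2} {y2.3} {y3.1}
They disagree, so not equal.

not equal; first: {out.1} {out.2, y1.2, y1.3} {out.3} {y1.1, y3.1, y3.3} {y2.1} {y2.2} {y2.3} {y3.2}; second: {out.1, out.2, y1.3, y3.2, y3.3} {out.3} {y1.1} {y1.2} {y2.1} {y2.2} {y2.3} {y3.1}


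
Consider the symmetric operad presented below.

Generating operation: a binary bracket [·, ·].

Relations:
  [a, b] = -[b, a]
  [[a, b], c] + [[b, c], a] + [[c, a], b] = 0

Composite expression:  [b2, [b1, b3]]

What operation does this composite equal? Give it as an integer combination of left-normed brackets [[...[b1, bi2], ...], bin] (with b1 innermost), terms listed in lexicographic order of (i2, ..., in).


Skip Jacobi rewriting: expand, keep b1-initial words, read off terms.
Composite bracket: [b2, [b1, b3]]
Full expansion: 4 signed words from ab - ba (2^2 = 4).
Keep just the words that open with b1:
  b1b3b2 (sign -1) contributes -[[b1, b3], b2]

-[[b1, b3], b2]


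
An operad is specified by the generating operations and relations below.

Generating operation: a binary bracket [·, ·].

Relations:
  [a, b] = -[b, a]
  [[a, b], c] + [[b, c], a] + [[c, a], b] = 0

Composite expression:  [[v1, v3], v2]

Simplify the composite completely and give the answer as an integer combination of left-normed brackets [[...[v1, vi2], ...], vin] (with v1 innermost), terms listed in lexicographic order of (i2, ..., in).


[[v1, v3], v2]

Antisymmetry and Jacobi reduce to v1-anchored left-normed brackets.
Composite bracket: [[v1, v3], v2]
The bracket unfolds into 4 signed words via [a, b] = ab - ba (2^2 = 4).
Collect the words opening with v1:
  from v1v3v2, sign +1: term +[[v1, v3], v2]


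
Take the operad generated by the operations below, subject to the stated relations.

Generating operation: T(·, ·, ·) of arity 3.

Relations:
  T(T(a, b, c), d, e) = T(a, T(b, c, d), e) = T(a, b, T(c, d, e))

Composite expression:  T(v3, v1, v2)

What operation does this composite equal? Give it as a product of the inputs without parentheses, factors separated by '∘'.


v3 ∘ v1 ∘ v2

Under associativity of T, the answer is the v's in reading order.
T(v3, v1, v2) spells out as v3 ∘ v1 ∘ v2


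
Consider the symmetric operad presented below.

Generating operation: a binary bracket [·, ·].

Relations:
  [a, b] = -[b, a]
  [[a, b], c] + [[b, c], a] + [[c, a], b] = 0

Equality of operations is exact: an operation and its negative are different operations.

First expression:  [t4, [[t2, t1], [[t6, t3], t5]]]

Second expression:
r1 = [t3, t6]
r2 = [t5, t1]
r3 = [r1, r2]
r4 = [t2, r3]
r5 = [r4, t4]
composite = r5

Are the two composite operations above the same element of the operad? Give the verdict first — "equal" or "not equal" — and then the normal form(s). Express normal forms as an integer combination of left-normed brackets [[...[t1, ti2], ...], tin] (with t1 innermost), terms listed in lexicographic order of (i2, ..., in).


The first composite normalizes to -[[[[[t1, t2], t3], t6], t5], t4] + [[[[[t1, t2], t5], t3], t6], t4] - [[[[[t1, t2], t5], t6], t3], t4] + [[[[[t1, t2], t6], t3], t5], t4]
The second composite normalizes to -[[[[[t1, t5], t3], t6], t2], t4] + [[[[[t1, t5], t6], t3], t2], t4]
The forms do not match — not equal.

not equal — first -[[[[[t1, t2], t3], t6], t5], t4] + [[[[[t1, t2], t5], t3], t6], t4] - [[[[[t1, t2], t5], t6], t3], t4] + [[[[[t1, t2], t6], t3], t5], t4], second -[[[[[t1, t5], t3], t6], t2], t4] + [[[[[t1, t5], t6], t3], t2], t4]


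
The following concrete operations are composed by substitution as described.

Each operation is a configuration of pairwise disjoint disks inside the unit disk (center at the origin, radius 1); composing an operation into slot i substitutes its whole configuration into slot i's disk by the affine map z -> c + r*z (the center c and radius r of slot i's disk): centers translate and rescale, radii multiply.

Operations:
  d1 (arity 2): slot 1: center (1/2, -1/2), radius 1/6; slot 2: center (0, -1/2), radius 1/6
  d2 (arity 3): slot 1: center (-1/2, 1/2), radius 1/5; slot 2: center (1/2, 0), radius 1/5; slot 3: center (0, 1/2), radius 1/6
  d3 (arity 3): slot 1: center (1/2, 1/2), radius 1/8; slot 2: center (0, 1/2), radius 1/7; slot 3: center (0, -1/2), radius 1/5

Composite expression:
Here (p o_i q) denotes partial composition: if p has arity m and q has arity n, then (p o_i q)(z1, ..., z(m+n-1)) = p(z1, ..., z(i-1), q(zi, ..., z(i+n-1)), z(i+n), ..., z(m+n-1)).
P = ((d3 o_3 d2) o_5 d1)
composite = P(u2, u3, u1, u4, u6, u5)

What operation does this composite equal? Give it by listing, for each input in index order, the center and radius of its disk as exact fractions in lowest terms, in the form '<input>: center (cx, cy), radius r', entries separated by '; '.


Only the slot chain above each u matters under d3; compose those maps.
input u2: composing its 1 substitution step yields center (1/2, 1/2), radius 1/8
input u3: composing its 1 substitution step yields center (0, 1/2), radius 1/7
input u1: composing its 2 substitution steps yields center (-1/10, -2/5), radius 1/25
input u4: composing its 2 substitution steps yields center (1/10, -1/2), radius 1/25
input u6: composing its 3 substitution steps yields center (1/60, -5/12), radius 1/180
input u5: composing its 3 substitution steps yields center (0, -5/12), radius 1/180

u1: center (-1/10, -2/5), radius 1/25; u2: center (1/2, 1/2), radius 1/8; u3: center (0, 1/2), radius 1/7; u4: center (1/10, -1/2), radius 1/25; u5: center (0, -5/12), radius 1/180; u6: center (1/60, -5/12), radius 1/180
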